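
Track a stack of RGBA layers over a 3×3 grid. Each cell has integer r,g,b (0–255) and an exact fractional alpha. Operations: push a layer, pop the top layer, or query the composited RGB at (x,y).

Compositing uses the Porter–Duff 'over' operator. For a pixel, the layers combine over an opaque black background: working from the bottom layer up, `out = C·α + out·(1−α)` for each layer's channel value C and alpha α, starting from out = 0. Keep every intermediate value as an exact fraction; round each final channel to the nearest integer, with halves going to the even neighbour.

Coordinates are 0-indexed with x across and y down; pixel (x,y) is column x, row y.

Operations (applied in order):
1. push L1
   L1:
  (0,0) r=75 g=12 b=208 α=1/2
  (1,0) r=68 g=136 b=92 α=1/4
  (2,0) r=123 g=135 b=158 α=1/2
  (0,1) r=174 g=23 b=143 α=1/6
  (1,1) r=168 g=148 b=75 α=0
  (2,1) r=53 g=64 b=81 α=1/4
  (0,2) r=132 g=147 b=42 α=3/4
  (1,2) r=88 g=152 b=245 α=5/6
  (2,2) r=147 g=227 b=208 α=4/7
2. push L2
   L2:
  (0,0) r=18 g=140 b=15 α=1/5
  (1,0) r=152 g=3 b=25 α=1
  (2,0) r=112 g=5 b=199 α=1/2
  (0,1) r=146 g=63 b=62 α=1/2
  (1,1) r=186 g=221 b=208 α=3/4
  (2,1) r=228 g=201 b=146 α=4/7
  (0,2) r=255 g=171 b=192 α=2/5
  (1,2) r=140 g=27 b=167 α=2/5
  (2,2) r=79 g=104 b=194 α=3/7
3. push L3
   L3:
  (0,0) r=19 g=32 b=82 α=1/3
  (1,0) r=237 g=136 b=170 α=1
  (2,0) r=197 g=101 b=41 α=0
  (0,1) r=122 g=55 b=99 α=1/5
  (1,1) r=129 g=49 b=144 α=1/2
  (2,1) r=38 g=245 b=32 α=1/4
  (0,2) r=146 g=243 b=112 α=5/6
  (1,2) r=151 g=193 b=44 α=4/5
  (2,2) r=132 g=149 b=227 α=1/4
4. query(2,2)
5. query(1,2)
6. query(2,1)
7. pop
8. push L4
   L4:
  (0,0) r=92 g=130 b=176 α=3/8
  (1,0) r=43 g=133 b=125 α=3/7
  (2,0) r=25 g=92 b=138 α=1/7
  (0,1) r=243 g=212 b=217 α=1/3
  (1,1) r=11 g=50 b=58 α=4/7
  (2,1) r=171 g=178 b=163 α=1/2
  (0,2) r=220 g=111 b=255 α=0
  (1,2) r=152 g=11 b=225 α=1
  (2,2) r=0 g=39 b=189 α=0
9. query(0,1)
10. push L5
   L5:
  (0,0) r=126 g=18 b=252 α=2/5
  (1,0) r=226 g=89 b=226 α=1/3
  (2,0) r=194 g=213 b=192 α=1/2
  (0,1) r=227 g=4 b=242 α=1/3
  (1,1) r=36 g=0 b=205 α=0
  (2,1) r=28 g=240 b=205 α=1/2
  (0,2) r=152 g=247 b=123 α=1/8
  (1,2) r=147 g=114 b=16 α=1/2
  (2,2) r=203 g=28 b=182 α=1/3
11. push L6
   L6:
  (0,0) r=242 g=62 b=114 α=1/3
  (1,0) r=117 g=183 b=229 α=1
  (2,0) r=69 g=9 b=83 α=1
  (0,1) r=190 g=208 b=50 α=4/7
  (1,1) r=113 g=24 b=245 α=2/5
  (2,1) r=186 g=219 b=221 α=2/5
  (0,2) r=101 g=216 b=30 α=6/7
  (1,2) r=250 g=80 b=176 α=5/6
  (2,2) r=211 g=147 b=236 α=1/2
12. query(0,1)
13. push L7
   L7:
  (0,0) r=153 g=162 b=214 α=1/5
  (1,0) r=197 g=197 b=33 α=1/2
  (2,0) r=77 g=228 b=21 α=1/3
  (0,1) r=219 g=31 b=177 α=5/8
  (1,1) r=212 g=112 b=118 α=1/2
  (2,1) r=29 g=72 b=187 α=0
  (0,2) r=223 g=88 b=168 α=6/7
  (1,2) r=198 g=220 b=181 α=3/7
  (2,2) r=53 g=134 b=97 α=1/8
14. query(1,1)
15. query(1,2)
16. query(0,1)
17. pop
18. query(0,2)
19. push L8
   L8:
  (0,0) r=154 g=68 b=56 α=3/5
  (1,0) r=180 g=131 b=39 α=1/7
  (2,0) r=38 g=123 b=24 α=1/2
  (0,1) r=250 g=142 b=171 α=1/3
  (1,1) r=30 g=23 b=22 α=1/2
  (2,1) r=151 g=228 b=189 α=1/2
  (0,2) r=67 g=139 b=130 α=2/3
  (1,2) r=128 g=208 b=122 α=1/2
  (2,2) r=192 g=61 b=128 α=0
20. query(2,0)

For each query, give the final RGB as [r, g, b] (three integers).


query (2,2) [L1,L2,L3] — begin 0,0,0
L1 α=4/7: [84, 908/7, 832/7]
L2 α=3/7: [573/7, 5816/49, 7402/49]
L3 α=1/4: [2643/28, 24749/196, 33329/196]
→ [94, 126, 170]

(1,2) stack=L1,L2,L3; from [0,0,0]:
after L1 α=5/6: [220/3, 380/3, 1225/6]
after L2 α=2/5: [100, 434/5, 1893/10]
after L3 α=4/5: [704/5, 4294/25, 3653/50]
→ [141, 172, 73]

(2,1) stack=L1,L2,L3; from [0,0,0]:
+L1 (α=1/4) → [53/4, 16, 81/4]
+L2 (α=4/7) → [3807/28, 852/7, 2579/28]
+L3 (α=1/4) → [12485/112, 4271/28, 8633/112]
= [111, 153, 77]

query (0,1) [L1,L2,L4] — begin 0,0,0
+L1 (α=1/6) → [29, 23/6, 143/6]
+L2 (α=1/2) → [175/2, 401/12, 515/12]
+L4 (α=1/3) → [418/3, 1673/18, 1817/18]
= [139, 93, 101]

query (0,1) [L1,L2,L4,L5,L6] — begin 0,0,0
L1 α=1/6: [29, 23/6, 143/6]
L2 α=1/2: [175/2, 401/12, 515/12]
L4 α=1/3: [418/3, 1673/18, 1817/18]
L5 α=1/3: [1517/9, 1709/27, 3995/27]
L6 α=4/7: [3797/21, 9197/63, 5795/63]
rounded: [181, 146, 92]

at x=1,y=1 over L1,L2,L4,L5,L6,L7:
after L1 α=0: [0, 0, 0]
after L2 α=3/4: [279/2, 663/4, 156]
after L4 α=4/7: [925/14, 2789/28, 100]
after L5 α=0: [925/14, 2789/28, 100]
after L6 α=2/5: [5939/70, 9711/140, 158]
after L7 α=1/2: [20779/140, 25391/280, 138]
→ [148, 91, 138]

at x=1,y=2 over L1,L2,L4,L5,L6,L7:
L1 α=5/6: [220/3, 380/3, 1225/6]
L2 α=2/5: [100, 434/5, 1893/10]
L4 α=1: [152, 11, 225]
L5 α=1/2: [299/2, 125/2, 241/2]
L6 α=5/6: [933/4, 925/12, 667/4]
L7 α=3/7: [1527/7, 415/3, 1210/7]
= [218, 138, 173]

(0,1) stack=L1,L2,L4,L5,L6,L7; from [0,0,0]:
after L1 α=1/6: [29, 23/6, 143/6]
after L2 α=1/2: [175/2, 401/12, 515/12]
after L4 α=1/3: [418/3, 1673/18, 1817/18]
after L5 α=1/3: [1517/9, 1709/27, 3995/27]
after L6 α=4/7: [3797/21, 9197/63, 5795/63]
after L7 α=5/8: [5731/28, 3113/42, 6095/42]
rounded: [205, 74, 145]

(0,2) stack=L1,L2,L4,L5,L6; from [0,0,0]:
after L1 α=3/4: [99, 441/4, 63/2]
after L2 α=2/5: [807/5, 2691/20, 957/10]
after L4 α=0: [807/5, 2691/20, 957/10]
after L5 α=1/8: [6409/40, 23777/160, 7929/80]
after L6 α=6/7: [30649/280, 231137/1120, 22329/560]
→ [109, 206, 40]

(2,0) stack=L1,L2,L4,L5,L6,L8; from [0,0,0]:
after L1 α=1/2: [123/2, 135/2, 79]
after L2 α=1/2: [347/4, 145/4, 139]
after L4 α=1/7: [1091/14, 619/14, 972/7]
after L5 α=1/2: [3807/28, 3601/28, 1158/7]
after L6 α=1: [69, 9, 83]
after L8 α=1/2: [107/2, 66, 107/2]
rounded: [54, 66, 54]


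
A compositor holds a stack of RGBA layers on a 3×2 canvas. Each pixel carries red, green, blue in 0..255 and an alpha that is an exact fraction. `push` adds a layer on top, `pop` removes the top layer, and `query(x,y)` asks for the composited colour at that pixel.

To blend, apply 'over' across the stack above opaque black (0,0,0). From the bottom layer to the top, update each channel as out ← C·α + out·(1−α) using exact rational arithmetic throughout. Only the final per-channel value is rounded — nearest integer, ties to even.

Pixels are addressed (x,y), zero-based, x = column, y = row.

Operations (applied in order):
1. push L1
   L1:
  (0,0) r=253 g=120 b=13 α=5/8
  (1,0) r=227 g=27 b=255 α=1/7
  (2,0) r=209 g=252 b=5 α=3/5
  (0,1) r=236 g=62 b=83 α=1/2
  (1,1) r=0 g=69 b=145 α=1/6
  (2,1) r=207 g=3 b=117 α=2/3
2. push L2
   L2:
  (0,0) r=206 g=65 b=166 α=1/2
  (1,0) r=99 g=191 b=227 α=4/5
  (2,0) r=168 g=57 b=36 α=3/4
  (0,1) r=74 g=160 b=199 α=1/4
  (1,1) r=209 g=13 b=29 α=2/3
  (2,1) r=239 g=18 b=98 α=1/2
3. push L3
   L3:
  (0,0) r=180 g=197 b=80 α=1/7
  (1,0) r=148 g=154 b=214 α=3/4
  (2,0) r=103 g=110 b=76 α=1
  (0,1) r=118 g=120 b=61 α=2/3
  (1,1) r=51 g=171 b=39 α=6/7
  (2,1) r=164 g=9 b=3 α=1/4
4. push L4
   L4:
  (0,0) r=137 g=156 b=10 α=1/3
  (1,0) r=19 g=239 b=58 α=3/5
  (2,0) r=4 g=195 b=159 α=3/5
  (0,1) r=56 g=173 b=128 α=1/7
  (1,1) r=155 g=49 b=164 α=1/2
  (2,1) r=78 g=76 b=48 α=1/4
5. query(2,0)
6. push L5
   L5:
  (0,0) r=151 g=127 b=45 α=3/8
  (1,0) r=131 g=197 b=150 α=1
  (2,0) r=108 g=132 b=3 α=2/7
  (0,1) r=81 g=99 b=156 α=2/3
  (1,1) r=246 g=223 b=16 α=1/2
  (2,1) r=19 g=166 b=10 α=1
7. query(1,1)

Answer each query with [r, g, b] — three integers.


at x=2,y=0 over L1,L2,L3,L4:
+L1 (α=3/5) → [627/5, 756/5, 3]
+L2 (α=3/4) → [3147/20, 1611/20, 111/4]
+L3 (α=1) → [103, 110, 76]
+L4 (α=3/5) → [218/5, 161, 629/5]
= [44, 161, 126]

at x=1,y=1 over L1,L2,L3,L4,L5:
+L1 (α=1/6) → [0, 23/2, 145/6]
+L2 (α=2/3) → [418/3, 25/2, 493/18]
+L3 (α=6/7) → [1336/21, 2077/14, 4705/126]
+L4 (α=1/2) → [4591/42, 2763/28, 25369/252]
+L5 (α=1/2) → [14923/84, 9007/56, 29401/504]
→ [178, 161, 58]


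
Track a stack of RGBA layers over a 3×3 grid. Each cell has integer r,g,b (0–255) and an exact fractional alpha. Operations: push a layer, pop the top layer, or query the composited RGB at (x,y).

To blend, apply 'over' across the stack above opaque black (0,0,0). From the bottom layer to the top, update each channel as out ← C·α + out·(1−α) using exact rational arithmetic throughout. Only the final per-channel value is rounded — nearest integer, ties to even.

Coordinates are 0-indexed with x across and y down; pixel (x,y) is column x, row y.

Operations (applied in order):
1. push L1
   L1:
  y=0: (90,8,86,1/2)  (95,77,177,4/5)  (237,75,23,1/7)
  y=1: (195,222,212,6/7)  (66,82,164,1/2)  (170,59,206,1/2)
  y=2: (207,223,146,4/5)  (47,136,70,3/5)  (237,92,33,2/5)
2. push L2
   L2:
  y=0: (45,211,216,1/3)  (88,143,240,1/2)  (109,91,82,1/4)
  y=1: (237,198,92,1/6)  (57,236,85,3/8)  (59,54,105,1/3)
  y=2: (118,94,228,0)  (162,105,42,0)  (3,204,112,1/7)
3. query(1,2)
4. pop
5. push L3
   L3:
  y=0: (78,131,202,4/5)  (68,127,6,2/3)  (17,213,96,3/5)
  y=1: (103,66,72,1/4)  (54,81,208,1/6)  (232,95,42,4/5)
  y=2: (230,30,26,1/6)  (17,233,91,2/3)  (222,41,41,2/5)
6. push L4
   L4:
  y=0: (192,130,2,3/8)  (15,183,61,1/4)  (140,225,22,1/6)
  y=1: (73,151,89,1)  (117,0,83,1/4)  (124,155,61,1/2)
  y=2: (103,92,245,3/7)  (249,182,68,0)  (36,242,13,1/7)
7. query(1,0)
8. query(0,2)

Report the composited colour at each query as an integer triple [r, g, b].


query (1,2) [L1,L2] — begin 0,0,0
after L1 α=3/5: [141/5, 408/5, 42]
after L2 α=0: [141/5, 408/5, 42]
= [28, 82, 42]

(1,0) stack=L1,L3,L4; from [0,0,0]:
+L1 (α=4/5) → [76, 308/5, 708/5]
+L3 (α=2/3) → [212/3, 526/5, 256/5]
+L4 (α=1/4) → [227/4, 2493/20, 1073/20]
→ [57, 125, 54]

query (0,2) [L1,L3,L4] — begin 0,0,0
+L1 (α=4/5) → [828/5, 892/5, 584/5]
+L3 (α=1/6) → [529/3, 461/3, 305/3]
+L4 (α=3/7) → [3043/21, 2672/21, 3425/21]
→ [145, 127, 163]


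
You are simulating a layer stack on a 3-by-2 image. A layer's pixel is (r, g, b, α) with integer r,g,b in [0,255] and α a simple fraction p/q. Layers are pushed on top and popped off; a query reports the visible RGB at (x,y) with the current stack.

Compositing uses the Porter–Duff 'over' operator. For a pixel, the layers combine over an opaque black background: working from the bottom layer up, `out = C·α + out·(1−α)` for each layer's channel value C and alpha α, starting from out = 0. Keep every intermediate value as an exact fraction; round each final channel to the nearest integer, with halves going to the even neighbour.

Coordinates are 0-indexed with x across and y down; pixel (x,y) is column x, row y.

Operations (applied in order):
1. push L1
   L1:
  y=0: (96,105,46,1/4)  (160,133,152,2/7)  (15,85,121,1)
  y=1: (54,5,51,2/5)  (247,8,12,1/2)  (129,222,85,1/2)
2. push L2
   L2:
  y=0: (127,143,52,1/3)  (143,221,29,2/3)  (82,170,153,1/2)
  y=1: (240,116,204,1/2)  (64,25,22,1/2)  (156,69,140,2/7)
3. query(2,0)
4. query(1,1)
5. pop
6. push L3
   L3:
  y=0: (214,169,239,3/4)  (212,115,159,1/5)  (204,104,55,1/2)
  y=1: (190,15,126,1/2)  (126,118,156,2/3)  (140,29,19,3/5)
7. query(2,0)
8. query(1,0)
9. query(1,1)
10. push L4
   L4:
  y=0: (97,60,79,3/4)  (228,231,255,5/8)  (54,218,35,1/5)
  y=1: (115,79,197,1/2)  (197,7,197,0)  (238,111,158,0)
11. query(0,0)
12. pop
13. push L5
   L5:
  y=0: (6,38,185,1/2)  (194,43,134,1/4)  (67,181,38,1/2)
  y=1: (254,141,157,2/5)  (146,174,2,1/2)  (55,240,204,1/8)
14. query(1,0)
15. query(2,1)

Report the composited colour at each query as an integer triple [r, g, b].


(2,0) stack=L1,L2; from [0,0,0]:
L1 α=1: [15, 85, 121]
L2 α=1/2: [97/2, 255/2, 137]
= [48, 128, 137]

query (1,1) [L1,L2] — begin 0,0,0
L1 α=1/2: [247/2, 4, 6]
L2 α=1/2: [375/4, 29/2, 14]
→ [94, 14, 14]

(2,0) stack=L1,L3; from [0,0,0]:
after L1 α=1: [15, 85, 121]
after L3 α=1/2: [219/2, 189/2, 88]
= [110, 94, 88]

at x=1,y=0 over L1,L3:
after L1 α=2/7: [320/7, 38, 304/7]
after L3 α=1/5: [2764/35, 267/5, 2329/35]
→ [79, 53, 67]

(1,1) stack=L1,L3; from [0,0,0]:
L1 α=1/2: [247/2, 4, 6]
L3 α=2/3: [751/6, 80, 106]
= [125, 80, 106]

query (0,0) [L1,L3,L4] — begin 0,0,0
after L1 α=1/4: [24, 105/4, 23/2]
after L3 α=3/4: [333/2, 2133/16, 1457/8]
after L4 α=3/4: [915/8, 5013/64, 3353/32]
= [114, 78, 105]

(1,0) stack=L1,L3,L5; from [0,0,0]:
+L1 (α=2/7) → [320/7, 38, 304/7]
+L3 (α=1/5) → [2764/35, 267/5, 2329/35]
+L5 (α=1/4) → [7541/70, 254/5, 11677/140]
rounded: [108, 51, 83]

(2,1) stack=L1,L3,L5; from [0,0,0]:
+L1 (α=1/2) → [129/2, 111, 85/2]
+L3 (α=3/5) → [549/5, 309/5, 142/5]
+L5 (α=1/8) → [2059/20, 3363/40, 1007/20]
→ [103, 84, 50]


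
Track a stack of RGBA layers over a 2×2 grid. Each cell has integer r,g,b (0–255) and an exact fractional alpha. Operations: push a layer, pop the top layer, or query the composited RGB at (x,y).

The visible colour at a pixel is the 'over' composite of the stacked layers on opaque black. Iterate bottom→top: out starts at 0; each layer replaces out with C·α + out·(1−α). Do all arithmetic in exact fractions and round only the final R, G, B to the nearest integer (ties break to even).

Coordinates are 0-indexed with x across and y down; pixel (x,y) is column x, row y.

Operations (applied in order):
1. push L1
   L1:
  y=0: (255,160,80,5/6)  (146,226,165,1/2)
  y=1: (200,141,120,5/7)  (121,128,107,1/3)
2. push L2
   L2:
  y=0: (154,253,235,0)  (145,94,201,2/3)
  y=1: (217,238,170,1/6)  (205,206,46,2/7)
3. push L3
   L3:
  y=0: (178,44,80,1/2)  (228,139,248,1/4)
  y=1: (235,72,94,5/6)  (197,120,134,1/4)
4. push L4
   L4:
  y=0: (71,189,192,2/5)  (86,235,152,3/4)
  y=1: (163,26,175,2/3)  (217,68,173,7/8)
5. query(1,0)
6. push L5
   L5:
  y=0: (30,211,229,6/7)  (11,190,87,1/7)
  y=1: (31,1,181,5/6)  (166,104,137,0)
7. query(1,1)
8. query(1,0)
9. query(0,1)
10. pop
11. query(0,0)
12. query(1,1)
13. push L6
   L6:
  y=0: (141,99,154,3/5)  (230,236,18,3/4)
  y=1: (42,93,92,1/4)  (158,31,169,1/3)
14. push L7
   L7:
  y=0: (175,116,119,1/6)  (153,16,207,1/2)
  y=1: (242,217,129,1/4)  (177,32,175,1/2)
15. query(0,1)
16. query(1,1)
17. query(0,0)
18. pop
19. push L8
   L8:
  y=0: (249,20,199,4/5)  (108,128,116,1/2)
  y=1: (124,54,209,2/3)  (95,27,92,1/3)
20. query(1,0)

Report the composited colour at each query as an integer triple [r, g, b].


(1,0) stack=L1,L2,L3,L4; from [0,0,0]:
+L1 (α=1/2) → [73, 113, 165/2]
+L2 (α=2/3) → [121, 301/3, 323/2]
+L3 (α=1/4) → [591/4, 110, 1465/8]
+L4 (α=3/4) → [1623/16, 815/4, 5113/32]
→ [101, 204, 160]

query (1,1) [L1,L2,L3,L4,L5] — begin 0,0,0
L1 α=1/3: [121/3, 128/3, 107/3]
L2 α=2/7: [1835/21, 268/3, 811/21]
L3 α=1/4: [1607/14, 97, 1749/28]
L4 α=7/8: [22873/112, 573/8, 35657/224]
L5 α=0: [22873/112, 573/8, 35657/224]
→ [204, 72, 159]

at x=1,y=0 over L1,L2,L3,L4,L5:
L1 α=1/2: [73, 113, 165/2]
L2 α=2/3: [121, 301/3, 323/2]
L3 α=1/4: [591/4, 110, 1465/8]
L4 α=3/4: [1623/16, 815/4, 5113/32]
L5 α=1/7: [4957/56, 2825/14, 16731/112]
= [89, 202, 149]

(0,1) stack=L1,L2,L3,L4,L5; from [0,0,0]:
after L1 α=5/7: [1000/7, 705/7, 600/7]
after L2 α=1/6: [2173/14, 5191/42, 2095/21]
after L3 α=5/6: [18623/84, 20311/252, 11965/126]
after L4 α=2/3: [46007/252, 33415/756, 56065/378]
after L5 α=5/6: [85067/1512, 37195/4536, 398155/2268]
→ [56, 8, 176]

at x=0,y=0 over L1,L2,L3,L4:
+L1 (α=5/6) → [425/2, 400/3, 200/3]
+L2 (α=0) → [425/2, 400/3, 200/3]
+L3 (α=1/2) → [781/4, 266/3, 220/3]
+L4 (α=2/5) → [2911/20, 644/5, 604/5]
= [146, 129, 121]

at x=1,y=1 over L1,L2,L3,L4:
L1 α=1/3: [121/3, 128/3, 107/3]
L2 α=2/7: [1835/21, 268/3, 811/21]
L3 α=1/4: [1607/14, 97, 1749/28]
L4 α=7/8: [22873/112, 573/8, 35657/224]
= [204, 72, 159]

at x=0,y=1 over L1,L2,L3,L4,L6,L7:
after L1 α=5/7: [1000/7, 705/7, 600/7]
after L2 α=1/6: [2173/14, 5191/42, 2095/21]
after L3 α=5/6: [18623/84, 20311/252, 11965/126]
after L4 α=2/3: [46007/252, 33415/756, 56065/378]
after L6 α=1/4: [49535/336, 56851/1008, 67657/504]
after L7 α=1/4: [76639/448, 129763/1344, 89329/672]
rounded: [171, 97, 133]

at x=1,y=1 over L1,L2,L3,L4,L6,L7:
+L1 (α=1/3) → [121/3, 128/3, 107/3]
+L2 (α=2/7) → [1835/21, 268/3, 811/21]
+L3 (α=1/4) → [1607/14, 97, 1749/28]
+L4 (α=7/8) → [22873/112, 573/8, 35657/224]
+L6 (α=1/3) → [31721/168, 697/12, 18195/112]
+L7 (α=1/2) → [61457/336, 1081/24, 37795/224]
rounded: [183, 45, 169]

(0,0) stack=L1,L2,L3,L4,L6,L7; from [0,0,0]:
+L1 (α=5/6) → [425/2, 400/3, 200/3]
+L2 (α=0) → [425/2, 400/3, 200/3]
+L3 (α=1/2) → [781/4, 266/3, 220/3]
+L4 (α=2/5) → [2911/20, 644/5, 604/5]
+L6 (α=3/5) → [7141/50, 2773/25, 3518/25]
+L7 (α=1/6) → [8891/60, 3353/30, 1371/10]
rounded: [148, 112, 137]

(1,0) stack=L1,L2,L3,L4,L6,L8; from [0,0,0]:
after L1 α=1/2: [73, 113, 165/2]
after L2 α=2/3: [121, 301/3, 323/2]
after L3 α=1/4: [591/4, 110, 1465/8]
after L4 α=3/4: [1623/16, 815/4, 5113/32]
after L6 α=3/4: [12663/64, 3647/16, 6841/128]
after L8 α=1/2: [19575/128, 5695/32, 21689/256]
= [153, 178, 85]


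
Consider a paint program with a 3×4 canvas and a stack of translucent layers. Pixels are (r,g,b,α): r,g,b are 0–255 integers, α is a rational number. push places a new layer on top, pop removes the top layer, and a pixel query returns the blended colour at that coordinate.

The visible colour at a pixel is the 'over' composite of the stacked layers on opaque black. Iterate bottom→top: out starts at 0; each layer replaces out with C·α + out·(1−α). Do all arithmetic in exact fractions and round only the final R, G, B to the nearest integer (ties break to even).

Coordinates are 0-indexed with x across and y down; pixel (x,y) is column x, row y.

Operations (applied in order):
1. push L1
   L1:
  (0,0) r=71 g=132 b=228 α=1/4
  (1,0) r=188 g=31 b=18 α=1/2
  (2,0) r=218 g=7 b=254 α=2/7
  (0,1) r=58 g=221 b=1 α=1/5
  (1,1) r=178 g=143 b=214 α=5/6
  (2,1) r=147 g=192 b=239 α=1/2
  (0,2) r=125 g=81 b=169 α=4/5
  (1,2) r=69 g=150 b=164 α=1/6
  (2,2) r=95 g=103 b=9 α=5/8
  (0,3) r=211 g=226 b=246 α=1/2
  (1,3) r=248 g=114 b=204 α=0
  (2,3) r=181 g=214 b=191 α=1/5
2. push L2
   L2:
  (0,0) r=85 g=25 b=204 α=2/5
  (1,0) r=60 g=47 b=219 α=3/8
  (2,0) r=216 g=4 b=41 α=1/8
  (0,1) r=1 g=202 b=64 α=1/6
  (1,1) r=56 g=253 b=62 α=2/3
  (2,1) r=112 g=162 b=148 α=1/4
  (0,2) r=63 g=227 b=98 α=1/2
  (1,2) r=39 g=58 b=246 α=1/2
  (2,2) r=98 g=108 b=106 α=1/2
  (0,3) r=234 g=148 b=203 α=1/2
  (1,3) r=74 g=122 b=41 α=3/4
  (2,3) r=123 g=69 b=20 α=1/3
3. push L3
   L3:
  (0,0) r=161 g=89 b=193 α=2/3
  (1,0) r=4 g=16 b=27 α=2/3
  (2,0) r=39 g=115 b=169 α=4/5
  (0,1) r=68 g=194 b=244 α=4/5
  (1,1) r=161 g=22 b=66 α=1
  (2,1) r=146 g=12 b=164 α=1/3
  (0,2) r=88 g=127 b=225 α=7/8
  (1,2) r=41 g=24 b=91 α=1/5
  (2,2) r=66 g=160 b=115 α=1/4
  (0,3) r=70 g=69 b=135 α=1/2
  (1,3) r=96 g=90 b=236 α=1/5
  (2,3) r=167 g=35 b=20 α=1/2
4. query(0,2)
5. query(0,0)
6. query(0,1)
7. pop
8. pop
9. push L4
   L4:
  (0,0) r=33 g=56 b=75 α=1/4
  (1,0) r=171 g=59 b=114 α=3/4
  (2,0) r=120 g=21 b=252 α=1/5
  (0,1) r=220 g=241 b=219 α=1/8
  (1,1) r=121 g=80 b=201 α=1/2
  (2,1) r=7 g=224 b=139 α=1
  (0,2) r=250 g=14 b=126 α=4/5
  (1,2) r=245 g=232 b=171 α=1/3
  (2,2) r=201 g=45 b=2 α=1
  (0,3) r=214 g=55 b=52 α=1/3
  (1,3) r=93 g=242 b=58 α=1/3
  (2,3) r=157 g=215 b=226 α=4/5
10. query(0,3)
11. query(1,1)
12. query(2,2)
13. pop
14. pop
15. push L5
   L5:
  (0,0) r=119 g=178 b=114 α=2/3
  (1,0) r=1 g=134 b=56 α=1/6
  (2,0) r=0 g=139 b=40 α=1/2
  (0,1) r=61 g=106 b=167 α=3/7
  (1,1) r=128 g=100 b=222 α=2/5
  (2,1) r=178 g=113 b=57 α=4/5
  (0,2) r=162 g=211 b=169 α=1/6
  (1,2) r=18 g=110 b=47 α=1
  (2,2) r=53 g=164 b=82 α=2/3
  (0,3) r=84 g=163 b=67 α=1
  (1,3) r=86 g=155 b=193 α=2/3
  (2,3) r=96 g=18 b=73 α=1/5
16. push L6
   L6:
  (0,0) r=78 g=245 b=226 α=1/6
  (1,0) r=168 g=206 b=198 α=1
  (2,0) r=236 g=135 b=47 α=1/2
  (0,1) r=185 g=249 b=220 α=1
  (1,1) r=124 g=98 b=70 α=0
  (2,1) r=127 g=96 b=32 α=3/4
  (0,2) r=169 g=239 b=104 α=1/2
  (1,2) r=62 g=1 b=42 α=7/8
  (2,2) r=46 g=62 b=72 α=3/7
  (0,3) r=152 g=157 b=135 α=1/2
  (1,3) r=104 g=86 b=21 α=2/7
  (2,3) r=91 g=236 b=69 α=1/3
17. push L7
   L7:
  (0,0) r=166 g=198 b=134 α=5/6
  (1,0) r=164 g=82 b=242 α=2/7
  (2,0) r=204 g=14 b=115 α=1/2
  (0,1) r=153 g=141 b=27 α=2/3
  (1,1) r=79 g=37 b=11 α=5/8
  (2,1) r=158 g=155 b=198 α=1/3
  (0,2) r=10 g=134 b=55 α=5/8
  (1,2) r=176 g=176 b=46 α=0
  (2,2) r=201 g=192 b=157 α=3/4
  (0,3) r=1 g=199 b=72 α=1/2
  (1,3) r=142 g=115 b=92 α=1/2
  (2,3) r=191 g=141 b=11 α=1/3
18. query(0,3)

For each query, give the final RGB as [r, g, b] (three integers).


(0,2) stack=L1,L2,L3; from [0,0,0]:
+L1 (α=4/5) → [100, 324/5, 676/5]
+L2 (α=1/2) → [163/2, 1459/10, 583/5]
+L3 (α=7/8) → [1395/16, 10349/80, 4229/20]
rounded: [87, 129, 211]

(0,0) stack=L1,L2,L3; from [0,0,0]:
+L1 (α=1/4) → [71/4, 33, 57]
+L2 (α=2/5) → [893/20, 149/5, 579/5]
+L3 (α=2/3) → [7333/60, 1039/15, 2509/15]
→ [122, 69, 167]

query (0,1) [L1,L2,L3] — begin 0,0,0
L1 α=1/5: [58/5, 221/5, 1/5]
L2 α=1/6: [59/6, 141/2, 65/6]
L3 α=4/5: [1691/30, 1693/10, 5921/30]
→ [56, 169, 197]

at x=0,y=3 over L1,L4:
L1 α=1/2: [211/2, 113, 123]
L4 α=1/3: [425/3, 281/3, 298/3]
→ [142, 94, 99]

at x=1,y=1 over L1,L4:
after L1 α=5/6: [445/3, 715/6, 535/3]
after L4 α=1/2: [404/3, 1195/12, 569/3]
= [135, 100, 190]

(2,2) stack=L1,L4; from [0,0,0]:
after L1 α=5/8: [475/8, 515/8, 45/8]
after L4 α=1: [201, 45, 2]
→ [201, 45, 2]

at x=0,y=3 over L5,L6,L7:
L5 α=1: [84, 163, 67]
L6 α=1/2: [118, 160, 101]
L7 α=1/2: [119/2, 359/2, 173/2]
rounded: [60, 180, 86]


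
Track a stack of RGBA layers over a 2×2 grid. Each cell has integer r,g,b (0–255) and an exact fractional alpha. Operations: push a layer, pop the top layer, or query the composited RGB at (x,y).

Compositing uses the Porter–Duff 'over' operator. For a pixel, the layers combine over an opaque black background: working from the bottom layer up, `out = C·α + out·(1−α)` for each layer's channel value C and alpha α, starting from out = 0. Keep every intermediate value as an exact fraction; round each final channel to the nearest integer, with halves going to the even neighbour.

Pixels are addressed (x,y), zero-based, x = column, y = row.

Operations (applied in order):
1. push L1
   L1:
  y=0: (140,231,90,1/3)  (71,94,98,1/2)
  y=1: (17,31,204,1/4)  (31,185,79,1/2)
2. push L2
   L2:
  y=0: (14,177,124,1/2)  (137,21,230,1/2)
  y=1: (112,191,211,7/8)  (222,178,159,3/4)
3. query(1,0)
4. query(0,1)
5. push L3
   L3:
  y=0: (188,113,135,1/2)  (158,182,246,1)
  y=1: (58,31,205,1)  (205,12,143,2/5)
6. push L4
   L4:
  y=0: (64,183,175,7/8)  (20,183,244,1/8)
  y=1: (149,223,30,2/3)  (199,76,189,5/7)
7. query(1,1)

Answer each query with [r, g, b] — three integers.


query (1,0) [L1,L2] — begin 0,0,0
after L1 α=1/2: [71/2, 47, 49]
after L2 α=1/2: [345/4, 34, 279/2]
= [86, 34, 140]

(0,1) stack=L1,L2; from [0,0,0]:
after L1 α=1/4: [17/4, 31/4, 51]
after L2 α=7/8: [3153/32, 5379/32, 191]
rounded: [99, 168, 191]

query (1,1) [L1,L2,L3,L4] — begin 0,0,0
after L1 α=1/2: [31/2, 185/2, 79/2]
after L2 α=3/4: [1363/8, 1253/8, 1033/8]
after L3 α=2/5: [7369/40, 3951/40, 5387/40]
after L4 α=5/7: [27269/140, 11551/140, 24287/140]
rounded: [195, 83, 173]


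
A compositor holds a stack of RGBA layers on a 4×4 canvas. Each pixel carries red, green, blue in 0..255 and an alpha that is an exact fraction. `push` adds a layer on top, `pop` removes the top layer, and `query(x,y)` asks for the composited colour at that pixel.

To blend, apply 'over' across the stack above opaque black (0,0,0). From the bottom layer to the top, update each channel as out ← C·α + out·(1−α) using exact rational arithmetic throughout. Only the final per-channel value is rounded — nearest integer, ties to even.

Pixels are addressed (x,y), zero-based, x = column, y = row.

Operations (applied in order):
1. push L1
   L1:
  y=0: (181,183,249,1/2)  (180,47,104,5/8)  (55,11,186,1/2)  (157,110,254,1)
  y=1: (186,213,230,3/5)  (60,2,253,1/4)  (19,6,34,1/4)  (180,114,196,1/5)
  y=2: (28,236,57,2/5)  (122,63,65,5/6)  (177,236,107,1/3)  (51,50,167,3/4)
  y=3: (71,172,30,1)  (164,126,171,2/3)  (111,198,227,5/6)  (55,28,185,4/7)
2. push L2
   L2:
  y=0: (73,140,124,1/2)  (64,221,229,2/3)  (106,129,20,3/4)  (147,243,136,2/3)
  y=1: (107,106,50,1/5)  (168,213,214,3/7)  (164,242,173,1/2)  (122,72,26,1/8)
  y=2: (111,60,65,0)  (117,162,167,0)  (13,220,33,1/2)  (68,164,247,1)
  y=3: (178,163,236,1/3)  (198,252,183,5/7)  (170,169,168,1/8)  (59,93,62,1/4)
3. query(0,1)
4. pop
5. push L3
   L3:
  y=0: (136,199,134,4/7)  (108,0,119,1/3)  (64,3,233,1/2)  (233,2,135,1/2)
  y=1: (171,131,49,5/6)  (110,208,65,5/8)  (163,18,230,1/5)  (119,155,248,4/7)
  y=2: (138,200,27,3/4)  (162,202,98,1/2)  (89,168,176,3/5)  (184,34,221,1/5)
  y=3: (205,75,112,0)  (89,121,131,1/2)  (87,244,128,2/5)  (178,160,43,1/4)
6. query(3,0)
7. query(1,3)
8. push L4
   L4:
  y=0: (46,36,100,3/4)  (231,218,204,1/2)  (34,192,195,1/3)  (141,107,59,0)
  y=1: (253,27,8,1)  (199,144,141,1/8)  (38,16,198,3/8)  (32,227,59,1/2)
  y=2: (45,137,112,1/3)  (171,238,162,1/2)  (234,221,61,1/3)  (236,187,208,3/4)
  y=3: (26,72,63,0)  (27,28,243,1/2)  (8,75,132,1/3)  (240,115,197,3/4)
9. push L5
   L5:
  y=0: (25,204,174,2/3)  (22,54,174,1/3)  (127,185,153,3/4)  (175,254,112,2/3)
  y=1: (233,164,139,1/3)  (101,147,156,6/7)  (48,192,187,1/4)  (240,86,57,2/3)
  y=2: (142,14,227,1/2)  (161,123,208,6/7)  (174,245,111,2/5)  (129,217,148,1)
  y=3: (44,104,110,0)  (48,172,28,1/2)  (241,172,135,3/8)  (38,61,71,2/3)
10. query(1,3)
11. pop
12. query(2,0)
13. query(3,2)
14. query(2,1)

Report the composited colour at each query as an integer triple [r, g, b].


(0,1) stack=L1,L2; from [0,0,0]:
L1 α=3/5: [558/5, 639/5, 138]
L2 α=1/5: [2767/25, 3086/25, 602/5]
rounded: [111, 123, 120]

at x=3,y=0 over L1,L3:
after L1 α=1: [157, 110, 254]
after L3 α=1/2: [195, 56, 389/2]
rounded: [195, 56, 194]

at x=1,y=3 over L1,L3:
L1 α=2/3: [328/3, 84, 114]
L3 α=1/2: [595/6, 205/2, 245/2]
= [99, 102, 122]

at x=1,y=3 over L1,L3,L4,L5:
+L1 (α=2/3) → [328/3, 84, 114]
+L3 (α=1/2) → [595/6, 205/2, 245/2]
+L4 (α=1/2) → [757/12, 261/4, 731/4]
+L5 (α=1/2) → [1333/24, 949/8, 843/8]
= [56, 119, 105]

(2,0) stack=L1,L3,L4; from [0,0,0]:
+L1 (α=1/2) → [55/2, 11/2, 93]
+L3 (α=1/2) → [183/4, 17/4, 163]
+L4 (α=1/3) → [251/6, 401/6, 521/3]
= [42, 67, 174]

(3,2) stack=L1,L3,L4; from [0,0,0]:
+L1 (α=3/4) → [153/4, 75/2, 501/4]
+L3 (α=1/5) → [337/5, 184/5, 722/5]
+L4 (α=3/4) → [3877/20, 2989/20, 1921/10]
→ [194, 149, 192]

query (2,1) [L1,L3,L4] — begin 0,0,0
after L1 α=1/4: [19/4, 3/2, 17/2]
after L3 α=1/5: [182/5, 24/5, 264/5]
after L4 α=3/8: [37, 9, 429/4]
→ [37, 9, 107]


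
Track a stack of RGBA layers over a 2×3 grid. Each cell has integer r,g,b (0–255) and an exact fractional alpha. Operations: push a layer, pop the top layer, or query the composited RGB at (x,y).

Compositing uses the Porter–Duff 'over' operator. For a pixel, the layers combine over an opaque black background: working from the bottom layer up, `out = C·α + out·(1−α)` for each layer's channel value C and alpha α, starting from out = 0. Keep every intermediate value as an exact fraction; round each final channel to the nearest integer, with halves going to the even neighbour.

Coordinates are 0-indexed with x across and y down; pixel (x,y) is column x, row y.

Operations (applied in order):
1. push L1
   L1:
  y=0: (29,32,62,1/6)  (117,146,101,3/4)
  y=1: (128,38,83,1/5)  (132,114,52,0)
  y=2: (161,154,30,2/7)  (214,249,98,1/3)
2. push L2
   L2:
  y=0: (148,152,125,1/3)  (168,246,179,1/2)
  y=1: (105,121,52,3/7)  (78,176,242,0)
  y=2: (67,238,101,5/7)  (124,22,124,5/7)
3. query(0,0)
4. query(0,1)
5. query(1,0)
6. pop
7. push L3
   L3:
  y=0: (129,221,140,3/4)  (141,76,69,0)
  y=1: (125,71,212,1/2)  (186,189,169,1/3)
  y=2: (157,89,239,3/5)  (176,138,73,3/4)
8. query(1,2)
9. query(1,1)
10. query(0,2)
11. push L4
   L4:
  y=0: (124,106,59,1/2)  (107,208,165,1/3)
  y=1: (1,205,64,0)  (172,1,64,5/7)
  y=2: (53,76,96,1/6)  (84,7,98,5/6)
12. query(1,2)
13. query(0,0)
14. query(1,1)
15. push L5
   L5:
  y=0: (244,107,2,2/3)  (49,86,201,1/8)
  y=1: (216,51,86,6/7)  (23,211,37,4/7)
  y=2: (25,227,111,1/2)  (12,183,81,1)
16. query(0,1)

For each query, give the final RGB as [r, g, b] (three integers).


at x=0,y=0 over L1,L2:
+L1 (α=1/6) → [29/6, 16/3, 31/3]
+L2 (α=1/3) → [473/9, 488/9, 437/9]
rounded: [53, 54, 49]

at x=0,y=1 over L1,L2:
L1 α=1/5: [128/5, 38/5, 83/5]
L2 α=3/7: [2087/35, 281/5, 1112/35]
= [60, 56, 32]

query (1,0) [L1,L2] — begin 0,0,0
+L1 (α=3/4) → [351/4, 219/2, 303/4]
+L2 (α=1/2) → [1023/8, 711/4, 1019/8]
→ [128, 178, 127]

(1,2) stack=L1,L3; from [0,0,0]:
after L1 α=1/3: [214/3, 83, 98/3]
after L3 α=3/4: [899/6, 497/4, 755/12]
= [150, 124, 63]

(1,1) stack=L1,L3; from [0,0,0]:
after L1 α=0: [0, 0, 0]
after L3 α=1/3: [62, 63, 169/3]
rounded: [62, 63, 56]

at x=0,y=2 over L1,L3:
L1 α=2/7: [46, 44, 60/7]
L3 α=3/5: [563/5, 71, 5139/35]
= [113, 71, 147]

query (1,2) [L1,L3,L4] — begin 0,0,0
+L1 (α=1/3) → [214/3, 83, 98/3]
+L3 (α=3/4) → [899/6, 497/4, 755/12]
+L4 (α=5/6) → [3419/36, 637/24, 6635/72]
= [95, 27, 92]

query (0,0) [L1,L3,L4] — begin 0,0,0
+L1 (α=1/6) → [29/6, 16/3, 31/3]
+L3 (α=3/4) → [2351/24, 2005/12, 1291/12]
+L4 (α=1/2) → [5327/48, 3277/24, 1999/24]
rounded: [111, 137, 83]

query (1,1) [L1,L3,L4] — begin 0,0,0
L1 α=0: [0, 0, 0]
L3 α=1/3: [62, 63, 169/3]
L4 α=5/7: [984/7, 131/7, 1298/21]
rounded: [141, 19, 62]

at x=0,y=1 over L1,L3,L4,L5:
+L1 (α=1/5) → [128/5, 38/5, 83/5]
+L3 (α=1/2) → [753/10, 393/10, 1143/10]
+L4 (α=0) → [753/10, 393/10, 1143/10]
+L5 (α=6/7) → [1959/10, 3453/70, 6303/70]
rounded: [196, 49, 90]


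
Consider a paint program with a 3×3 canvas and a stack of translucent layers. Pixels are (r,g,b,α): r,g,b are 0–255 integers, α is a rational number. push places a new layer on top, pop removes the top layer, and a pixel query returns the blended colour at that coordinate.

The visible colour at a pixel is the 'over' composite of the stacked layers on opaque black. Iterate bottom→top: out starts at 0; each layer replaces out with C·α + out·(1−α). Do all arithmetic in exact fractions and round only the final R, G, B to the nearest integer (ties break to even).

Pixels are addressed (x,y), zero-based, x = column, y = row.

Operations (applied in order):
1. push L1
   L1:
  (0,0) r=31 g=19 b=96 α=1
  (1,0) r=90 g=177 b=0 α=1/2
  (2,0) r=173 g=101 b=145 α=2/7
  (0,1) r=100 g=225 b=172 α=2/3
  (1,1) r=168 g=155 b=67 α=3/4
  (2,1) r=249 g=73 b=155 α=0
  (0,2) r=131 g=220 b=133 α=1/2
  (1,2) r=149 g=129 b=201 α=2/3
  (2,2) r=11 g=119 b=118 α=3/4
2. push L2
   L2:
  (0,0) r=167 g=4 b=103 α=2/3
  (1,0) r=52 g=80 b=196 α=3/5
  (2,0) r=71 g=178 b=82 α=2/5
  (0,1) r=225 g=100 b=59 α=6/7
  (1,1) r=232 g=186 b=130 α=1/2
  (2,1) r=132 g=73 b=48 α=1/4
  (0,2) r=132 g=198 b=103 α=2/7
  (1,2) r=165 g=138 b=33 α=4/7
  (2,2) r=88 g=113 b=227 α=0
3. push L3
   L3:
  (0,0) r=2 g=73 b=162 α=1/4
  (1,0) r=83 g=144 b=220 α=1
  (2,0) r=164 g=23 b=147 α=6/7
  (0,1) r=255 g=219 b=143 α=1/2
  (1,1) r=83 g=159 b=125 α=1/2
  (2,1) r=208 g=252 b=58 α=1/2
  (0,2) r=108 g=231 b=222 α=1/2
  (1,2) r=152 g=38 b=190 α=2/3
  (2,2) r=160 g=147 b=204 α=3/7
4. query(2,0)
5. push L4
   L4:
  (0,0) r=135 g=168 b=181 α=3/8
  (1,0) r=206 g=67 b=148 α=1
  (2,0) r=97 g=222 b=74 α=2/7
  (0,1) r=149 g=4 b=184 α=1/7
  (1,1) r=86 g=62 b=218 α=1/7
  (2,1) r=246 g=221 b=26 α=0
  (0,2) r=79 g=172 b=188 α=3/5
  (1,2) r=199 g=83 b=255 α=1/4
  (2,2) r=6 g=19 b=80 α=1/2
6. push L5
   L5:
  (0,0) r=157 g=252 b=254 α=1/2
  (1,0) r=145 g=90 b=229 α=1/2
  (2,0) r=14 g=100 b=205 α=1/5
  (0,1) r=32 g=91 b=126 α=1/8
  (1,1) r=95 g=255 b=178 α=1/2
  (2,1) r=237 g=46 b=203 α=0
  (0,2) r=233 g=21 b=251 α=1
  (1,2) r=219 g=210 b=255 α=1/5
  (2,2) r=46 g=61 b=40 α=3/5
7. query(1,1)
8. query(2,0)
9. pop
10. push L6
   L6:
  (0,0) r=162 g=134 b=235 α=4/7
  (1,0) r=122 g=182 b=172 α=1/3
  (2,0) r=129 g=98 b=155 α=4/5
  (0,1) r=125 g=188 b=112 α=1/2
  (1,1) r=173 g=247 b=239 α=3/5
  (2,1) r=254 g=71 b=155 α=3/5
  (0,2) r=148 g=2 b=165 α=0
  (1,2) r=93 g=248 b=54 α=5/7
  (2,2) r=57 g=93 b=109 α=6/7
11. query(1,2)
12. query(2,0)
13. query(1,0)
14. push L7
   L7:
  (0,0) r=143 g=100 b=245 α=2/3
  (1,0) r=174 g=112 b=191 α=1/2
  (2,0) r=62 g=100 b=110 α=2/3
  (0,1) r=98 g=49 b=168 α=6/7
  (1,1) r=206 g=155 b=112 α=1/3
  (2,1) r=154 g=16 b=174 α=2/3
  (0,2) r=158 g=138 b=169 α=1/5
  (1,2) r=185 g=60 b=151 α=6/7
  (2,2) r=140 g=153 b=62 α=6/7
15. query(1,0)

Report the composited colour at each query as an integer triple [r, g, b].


(2,0) stack=L1,L2,L3; from [0,0,0]:
L1 α=2/7: [346/7, 202/7, 290/7]
L2 α=2/5: [2032/35, 3098/35, 2018/35]
L3 α=6/7: [36472/245, 7928/245, 32888/245]
→ [149, 32, 134]

(1,1) stack=L1,L2,L3,L4,L5; from [0,0,0]:
after L1 α=3/4: [126, 465/4, 201/4]
after L2 α=1/2: [179, 1209/8, 721/8]
after L3 α=1/2: [131, 2481/16, 1721/16]
after L4 α=1/7: [872/7, 7939/56, 6907/56]
after L5 α=1/2: [1537/14, 22219/112, 16875/112]
→ [110, 198, 151]

(2,0) stack=L1,L2,L3,L4,L5; from [0,0,0]:
after L1 α=2/7: [346/7, 202/7, 290/7]
after L2 α=2/5: [2032/35, 3098/35, 2018/35]
after L3 α=6/7: [36472/245, 7928/245, 32888/245]
after L4 α=2/7: [45978/343, 29684/343, 40140/343]
after L5 α=1/5: [188714/1715, 153036/1715, 46175/343]
= [110, 89, 135]

query (1,2) [L1,L2,L3,L4,L6] — begin 0,0,0
+L1 (α=2/3) → [298/3, 86, 134]
+L2 (α=4/7) → [958/7, 810/7, 534/7]
+L3 (α=2/3) → [3086/21, 1342/21, 3194/21]
+L4 (α=1/4) → [4479/28, 1923/28, 4979/28]
+L6 (α=5/7) → [10989/98, 19283/98, 8759/98]
→ [112, 197, 89]

(2,0) stack=L1,L2,L3,L4,L6; from [0,0,0]:
after L1 α=2/7: [346/7, 202/7, 290/7]
after L2 α=2/5: [2032/35, 3098/35, 2018/35]
after L3 α=6/7: [36472/245, 7928/245, 32888/245]
after L4 α=2/7: [45978/343, 29684/343, 40140/343]
after L6 α=4/5: [222966/1715, 32828/343, 50560/343]
= [130, 96, 147]

at x=1,y=0 over L1,L2,L3,L4,L6:
+L1 (α=1/2) → [45, 177/2, 0]
+L2 (α=3/5) → [246/5, 417/5, 588/5]
+L3 (α=1) → [83, 144, 220]
+L4 (α=1) → [206, 67, 148]
+L6 (α=1/3) → [178, 316/3, 156]
rounded: [178, 105, 156]

at x=1,y=0 over L1,L2,L3,L4,L6,L7:
L1 α=1/2: [45, 177/2, 0]
L2 α=3/5: [246/5, 417/5, 588/5]
L3 α=1: [83, 144, 220]
L4 α=1: [206, 67, 148]
L6 α=1/3: [178, 316/3, 156]
L7 α=1/2: [176, 326/3, 347/2]
→ [176, 109, 174]


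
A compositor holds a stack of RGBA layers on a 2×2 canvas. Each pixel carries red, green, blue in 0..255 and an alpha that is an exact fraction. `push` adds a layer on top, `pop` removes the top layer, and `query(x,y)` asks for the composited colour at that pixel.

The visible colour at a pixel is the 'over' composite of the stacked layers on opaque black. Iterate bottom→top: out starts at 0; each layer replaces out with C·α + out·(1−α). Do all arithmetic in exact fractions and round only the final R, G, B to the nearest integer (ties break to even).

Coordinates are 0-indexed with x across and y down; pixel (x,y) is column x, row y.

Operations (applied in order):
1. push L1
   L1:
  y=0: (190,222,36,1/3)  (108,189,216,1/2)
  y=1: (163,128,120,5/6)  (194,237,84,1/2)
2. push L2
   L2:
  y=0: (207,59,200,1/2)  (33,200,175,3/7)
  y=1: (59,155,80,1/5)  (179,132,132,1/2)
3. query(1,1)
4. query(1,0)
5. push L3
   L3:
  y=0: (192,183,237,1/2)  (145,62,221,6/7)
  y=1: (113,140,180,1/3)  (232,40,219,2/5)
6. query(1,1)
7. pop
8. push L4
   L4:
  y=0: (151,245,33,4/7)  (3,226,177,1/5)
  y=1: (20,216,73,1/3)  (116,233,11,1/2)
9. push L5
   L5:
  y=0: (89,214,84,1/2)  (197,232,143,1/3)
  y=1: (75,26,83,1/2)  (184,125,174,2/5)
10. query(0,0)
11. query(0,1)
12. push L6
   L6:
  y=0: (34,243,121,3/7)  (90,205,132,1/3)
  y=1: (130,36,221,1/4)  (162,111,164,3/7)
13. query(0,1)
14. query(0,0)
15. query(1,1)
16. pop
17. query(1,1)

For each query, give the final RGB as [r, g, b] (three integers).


query (1,1) [L1,L2] — begin 0,0,0
after L1 α=1/2: [97, 237/2, 42]
after L2 α=1/2: [138, 501/4, 87]
→ [138, 125, 87]

at x=1,y=0 over L1,L2:
after L1 α=1/2: [54, 189/2, 108]
after L2 α=3/7: [45, 978/7, 957/7]
→ [45, 140, 137]

query (1,1) [L1,L2,L3] — begin 0,0,0
after L1 α=1/2: [97, 237/2, 42]
after L2 α=1/2: [138, 501/4, 87]
after L3 α=2/5: [878/5, 1823/20, 699/5]
= [176, 91, 140]

(0,0) stack=L1,L2,L4,L5; from [0,0,0]:
L1 α=1/3: [190/3, 74, 12]
L2 α=1/2: [811/6, 133/2, 106]
L4 α=4/7: [2019/14, 337/2, 450/7]
L5 α=1/2: [3265/28, 765/4, 519/7]
→ [117, 191, 74]

(0,1) stack=L1,L2,L4,L5; from [0,0,0]:
+L1 (α=5/6) → [815/6, 320/3, 100]
+L2 (α=1/5) → [1807/15, 349/3, 96]
+L4 (α=1/3) → [3914/45, 1346/9, 265/3]
+L5 (α=1/2) → [7289/90, 790/9, 257/3]
rounded: [81, 88, 86]

(0,1) stack=L1,L2,L4,L5,L6; from [0,0,0]:
+L1 (α=5/6) → [815/6, 320/3, 100]
+L2 (α=1/5) → [1807/15, 349/3, 96]
+L4 (α=1/3) → [3914/45, 1346/9, 265/3]
+L5 (α=1/2) → [7289/90, 790/9, 257/3]
+L6 (α=1/4) → [11189/120, 449/6, 239/2]
→ [93, 75, 120]

at x=0,y=0 over L1,L2,L4,L5,L6:
after L1 α=1/3: [190/3, 74, 12]
after L2 α=1/2: [811/6, 133/2, 106]
after L4 α=4/7: [2019/14, 337/2, 450/7]
after L5 α=1/2: [3265/28, 765/4, 519/7]
after L6 α=3/7: [3979/49, 1494/7, 4617/49]
rounded: [81, 213, 94]

at x=1,y=1 over L1,L2,L4,L5,L6:
L1 α=1/2: [97, 237/2, 42]
L2 α=1/2: [138, 501/4, 87]
L4 α=1/2: [127, 1433/8, 49]
L5 α=2/5: [749/5, 6299/40, 99]
L6 α=3/7: [5426/35, 9629/70, 888/7]
rounded: [155, 138, 127]

at x=1,y=1 over L1,L2,L4,L5:
L1 α=1/2: [97, 237/2, 42]
L2 α=1/2: [138, 501/4, 87]
L4 α=1/2: [127, 1433/8, 49]
L5 α=2/5: [749/5, 6299/40, 99]
rounded: [150, 157, 99]


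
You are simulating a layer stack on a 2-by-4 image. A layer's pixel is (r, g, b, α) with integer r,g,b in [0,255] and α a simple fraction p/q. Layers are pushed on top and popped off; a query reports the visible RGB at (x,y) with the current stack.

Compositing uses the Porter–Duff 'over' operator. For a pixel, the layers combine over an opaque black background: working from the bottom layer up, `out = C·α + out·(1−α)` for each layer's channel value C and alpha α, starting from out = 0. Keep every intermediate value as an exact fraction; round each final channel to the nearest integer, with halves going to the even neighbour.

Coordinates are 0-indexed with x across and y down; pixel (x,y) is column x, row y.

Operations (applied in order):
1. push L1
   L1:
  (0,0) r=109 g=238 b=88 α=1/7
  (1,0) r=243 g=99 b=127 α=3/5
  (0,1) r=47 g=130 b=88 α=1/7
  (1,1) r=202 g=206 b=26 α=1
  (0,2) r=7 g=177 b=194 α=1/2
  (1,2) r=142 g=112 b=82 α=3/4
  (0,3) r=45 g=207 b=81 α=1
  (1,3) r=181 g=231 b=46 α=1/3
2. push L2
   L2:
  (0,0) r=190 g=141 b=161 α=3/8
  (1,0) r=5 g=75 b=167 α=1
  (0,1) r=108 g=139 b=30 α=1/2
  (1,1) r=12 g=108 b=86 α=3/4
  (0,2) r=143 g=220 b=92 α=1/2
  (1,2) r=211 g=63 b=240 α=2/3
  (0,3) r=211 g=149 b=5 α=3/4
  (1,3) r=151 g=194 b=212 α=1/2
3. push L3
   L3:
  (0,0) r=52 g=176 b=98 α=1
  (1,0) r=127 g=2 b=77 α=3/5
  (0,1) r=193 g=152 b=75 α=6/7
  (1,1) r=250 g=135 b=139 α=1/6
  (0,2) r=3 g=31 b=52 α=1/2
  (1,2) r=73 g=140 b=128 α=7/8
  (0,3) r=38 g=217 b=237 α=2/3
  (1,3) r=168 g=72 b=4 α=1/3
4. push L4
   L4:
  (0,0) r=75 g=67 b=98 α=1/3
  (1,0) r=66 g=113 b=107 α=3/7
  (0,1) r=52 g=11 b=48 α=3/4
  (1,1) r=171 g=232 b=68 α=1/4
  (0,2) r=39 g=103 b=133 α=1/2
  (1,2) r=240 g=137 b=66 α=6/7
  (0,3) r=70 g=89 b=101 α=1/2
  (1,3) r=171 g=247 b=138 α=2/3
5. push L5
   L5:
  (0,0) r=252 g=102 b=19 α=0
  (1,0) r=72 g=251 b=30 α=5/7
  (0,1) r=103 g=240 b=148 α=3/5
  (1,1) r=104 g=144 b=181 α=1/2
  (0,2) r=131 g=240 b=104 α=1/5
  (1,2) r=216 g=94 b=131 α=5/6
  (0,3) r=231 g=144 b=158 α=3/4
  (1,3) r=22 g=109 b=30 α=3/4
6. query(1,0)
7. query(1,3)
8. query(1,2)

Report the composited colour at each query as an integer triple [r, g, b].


query (1,0) [L1,L2,L3,L4,L5] — begin 0,0,0
+L1 (α=3/5) → [729/5, 297/5, 381/5]
+L2 (α=1) → [5, 75, 167]
+L3 (α=3/5) → [391/5, 156/5, 113]
+L4 (α=3/7) → [2554/35, 2319/35, 773/7]
+L5 (α=5/7) → [17708/245, 48563/245, 2596/49]
→ [72, 198, 53]

(1,3) stack=L1,L2,L3,L4,L5; from [0,0,0]:
after L1 α=1/3: [181/3, 77, 46/3]
after L2 α=1/2: [317/3, 271/2, 341/3]
after L3 α=1/3: [1138/9, 343/3, 694/9]
after L4 α=2/3: [4216/27, 1825/9, 3178/27]
after L5 α=3/4: [2999/54, 1192/9, 1402/27]
= [56, 132, 52]

(1,2) stack=L1,L2,L3,L4,L5; from [0,0,0]:
L1 α=3/4: [213/2, 84, 123/2]
L2 α=2/3: [1057/6, 70, 361/2]
L3 α=7/8: [4123/48, 525/4, 2153/16]
L4 α=6/7: [73243/336, 3813/28, 8489/112]
L5 α=5/6: [436123/2016, 16973/168, 27283/224]
rounded: [216, 101, 122]
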